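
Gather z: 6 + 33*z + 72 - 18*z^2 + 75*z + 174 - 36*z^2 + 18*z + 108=-54*z^2 + 126*z + 360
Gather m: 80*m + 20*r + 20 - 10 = 80*m + 20*r + 10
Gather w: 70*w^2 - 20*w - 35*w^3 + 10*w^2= -35*w^3 + 80*w^2 - 20*w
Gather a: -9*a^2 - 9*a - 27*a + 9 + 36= -9*a^2 - 36*a + 45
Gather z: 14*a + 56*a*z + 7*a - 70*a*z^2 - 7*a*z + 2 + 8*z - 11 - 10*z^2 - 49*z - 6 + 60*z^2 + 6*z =21*a + z^2*(50 - 70*a) + z*(49*a - 35) - 15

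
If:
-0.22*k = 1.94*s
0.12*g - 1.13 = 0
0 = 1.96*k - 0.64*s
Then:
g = 9.42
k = 0.00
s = 0.00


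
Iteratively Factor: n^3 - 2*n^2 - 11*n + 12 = (n - 1)*(n^2 - n - 12) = (n - 4)*(n - 1)*(n + 3)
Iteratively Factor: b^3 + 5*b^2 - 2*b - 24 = (b + 4)*(b^2 + b - 6) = (b + 3)*(b + 4)*(b - 2)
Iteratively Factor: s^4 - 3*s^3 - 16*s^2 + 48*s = (s + 4)*(s^3 - 7*s^2 + 12*s) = s*(s + 4)*(s^2 - 7*s + 12) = s*(s - 4)*(s + 4)*(s - 3)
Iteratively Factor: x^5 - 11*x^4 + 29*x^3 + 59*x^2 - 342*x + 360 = (x - 5)*(x^4 - 6*x^3 - x^2 + 54*x - 72) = (x - 5)*(x + 3)*(x^3 - 9*x^2 + 26*x - 24) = (x - 5)*(x - 4)*(x + 3)*(x^2 - 5*x + 6) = (x - 5)*(x - 4)*(x - 2)*(x + 3)*(x - 3)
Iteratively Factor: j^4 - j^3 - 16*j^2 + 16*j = (j)*(j^3 - j^2 - 16*j + 16) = j*(j + 4)*(j^2 - 5*j + 4) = j*(j - 1)*(j + 4)*(j - 4)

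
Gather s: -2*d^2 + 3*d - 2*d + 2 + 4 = -2*d^2 + d + 6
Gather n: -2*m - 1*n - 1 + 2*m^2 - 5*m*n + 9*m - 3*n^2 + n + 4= 2*m^2 - 5*m*n + 7*m - 3*n^2 + 3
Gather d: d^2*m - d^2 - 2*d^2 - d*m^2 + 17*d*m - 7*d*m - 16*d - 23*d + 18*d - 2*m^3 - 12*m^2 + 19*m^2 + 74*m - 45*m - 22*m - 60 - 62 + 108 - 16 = d^2*(m - 3) + d*(-m^2 + 10*m - 21) - 2*m^3 + 7*m^2 + 7*m - 30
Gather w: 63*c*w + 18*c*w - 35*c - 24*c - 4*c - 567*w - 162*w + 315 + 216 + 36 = -63*c + w*(81*c - 729) + 567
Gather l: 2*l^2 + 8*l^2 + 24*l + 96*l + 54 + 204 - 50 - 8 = 10*l^2 + 120*l + 200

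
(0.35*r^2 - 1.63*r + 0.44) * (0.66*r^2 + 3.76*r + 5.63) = 0.231*r^4 + 0.2402*r^3 - 3.8679*r^2 - 7.5225*r + 2.4772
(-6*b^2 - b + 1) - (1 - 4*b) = -6*b^2 + 3*b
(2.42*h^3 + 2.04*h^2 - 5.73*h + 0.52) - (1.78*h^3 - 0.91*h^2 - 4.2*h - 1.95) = 0.64*h^3 + 2.95*h^2 - 1.53*h + 2.47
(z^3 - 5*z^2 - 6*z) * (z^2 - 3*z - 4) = z^5 - 8*z^4 + 5*z^3 + 38*z^2 + 24*z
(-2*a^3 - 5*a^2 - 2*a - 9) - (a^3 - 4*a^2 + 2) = -3*a^3 - a^2 - 2*a - 11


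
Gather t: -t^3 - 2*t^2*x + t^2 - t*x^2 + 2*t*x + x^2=-t^3 + t^2*(1 - 2*x) + t*(-x^2 + 2*x) + x^2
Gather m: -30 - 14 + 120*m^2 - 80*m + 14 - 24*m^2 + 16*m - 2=96*m^2 - 64*m - 32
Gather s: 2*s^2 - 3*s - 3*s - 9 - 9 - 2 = 2*s^2 - 6*s - 20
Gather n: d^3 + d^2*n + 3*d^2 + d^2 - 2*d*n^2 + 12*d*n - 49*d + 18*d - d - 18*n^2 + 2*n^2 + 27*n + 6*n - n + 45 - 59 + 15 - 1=d^3 + 4*d^2 - 32*d + n^2*(-2*d - 16) + n*(d^2 + 12*d + 32)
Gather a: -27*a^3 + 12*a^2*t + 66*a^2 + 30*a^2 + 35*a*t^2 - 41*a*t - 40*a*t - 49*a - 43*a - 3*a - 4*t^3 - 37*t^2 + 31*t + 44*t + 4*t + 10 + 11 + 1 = -27*a^3 + a^2*(12*t + 96) + a*(35*t^2 - 81*t - 95) - 4*t^3 - 37*t^2 + 79*t + 22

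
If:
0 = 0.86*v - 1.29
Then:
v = 1.50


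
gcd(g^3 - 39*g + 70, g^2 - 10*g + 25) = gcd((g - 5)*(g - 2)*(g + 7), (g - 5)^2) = g - 5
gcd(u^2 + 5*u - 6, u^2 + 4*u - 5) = u - 1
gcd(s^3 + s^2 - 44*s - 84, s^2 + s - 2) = s + 2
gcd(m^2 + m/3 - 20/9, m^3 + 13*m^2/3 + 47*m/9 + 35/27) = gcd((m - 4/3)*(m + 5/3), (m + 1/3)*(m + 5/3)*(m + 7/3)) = m + 5/3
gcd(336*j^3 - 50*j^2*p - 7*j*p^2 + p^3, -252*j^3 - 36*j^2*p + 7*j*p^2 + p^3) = -42*j^2 + j*p + p^2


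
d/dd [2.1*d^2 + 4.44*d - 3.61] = 4.2*d + 4.44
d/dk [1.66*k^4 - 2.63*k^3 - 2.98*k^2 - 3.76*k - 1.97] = 6.64*k^3 - 7.89*k^2 - 5.96*k - 3.76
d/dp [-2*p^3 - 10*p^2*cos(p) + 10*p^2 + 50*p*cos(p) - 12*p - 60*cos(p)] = 10*p^2*sin(p) - 6*p^2 - 50*p*sin(p) - 20*p*cos(p) + 20*p + 60*sin(p) + 50*cos(p) - 12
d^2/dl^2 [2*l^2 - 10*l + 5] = 4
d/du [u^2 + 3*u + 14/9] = 2*u + 3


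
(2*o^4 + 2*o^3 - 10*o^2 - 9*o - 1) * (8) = 16*o^4 + 16*o^3 - 80*o^2 - 72*o - 8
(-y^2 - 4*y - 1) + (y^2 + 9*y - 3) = 5*y - 4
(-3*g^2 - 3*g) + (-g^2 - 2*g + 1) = -4*g^2 - 5*g + 1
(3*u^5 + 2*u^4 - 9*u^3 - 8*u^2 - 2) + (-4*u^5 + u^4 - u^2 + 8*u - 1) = -u^5 + 3*u^4 - 9*u^3 - 9*u^2 + 8*u - 3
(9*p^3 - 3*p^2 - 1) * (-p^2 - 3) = -9*p^5 + 3*p^4 - 27*p^3 + 10*p^2 + 3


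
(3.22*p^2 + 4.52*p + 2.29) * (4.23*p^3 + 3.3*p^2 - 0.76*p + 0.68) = 13.6206*p^5 + 29.7456*p^4 + 22.1555*p^3 + 6.3114*p^2 + 1.3332*p + 1.5572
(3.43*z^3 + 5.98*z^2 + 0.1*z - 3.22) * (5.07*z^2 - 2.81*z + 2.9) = 17.3901*z^5 + 20.6803*z^4 - 6.3498*z^3 + 0.7356*z^2 + 9.3382*z - 9.338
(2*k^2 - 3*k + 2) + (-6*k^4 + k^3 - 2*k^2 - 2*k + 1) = -6*k^4 + k^3 - 5*k + 3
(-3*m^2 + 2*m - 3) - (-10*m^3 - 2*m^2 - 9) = 10*m^3 - m^2 + 2*m + 6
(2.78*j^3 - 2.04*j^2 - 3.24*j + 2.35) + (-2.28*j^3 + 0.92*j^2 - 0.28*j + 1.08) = 0.5*j^3 - 1.12*j^2 - 3.52*j + 3.43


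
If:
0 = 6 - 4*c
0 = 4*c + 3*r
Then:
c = 3/2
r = -2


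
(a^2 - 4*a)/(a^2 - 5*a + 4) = a/(a - 1)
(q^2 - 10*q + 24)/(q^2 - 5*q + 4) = (q - 6)/(q - 1)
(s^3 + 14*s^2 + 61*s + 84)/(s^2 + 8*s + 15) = (s^2 + 11*s + 28)/(s + 5)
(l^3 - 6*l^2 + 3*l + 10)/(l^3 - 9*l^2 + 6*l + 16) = (l - 5)/(l - 8)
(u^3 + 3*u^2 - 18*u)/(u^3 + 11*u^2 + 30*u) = (u - 3)/(u + 5)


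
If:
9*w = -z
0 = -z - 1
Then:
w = 1/9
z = -1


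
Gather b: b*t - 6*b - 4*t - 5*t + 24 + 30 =b*(t - 6) - 9*t + 54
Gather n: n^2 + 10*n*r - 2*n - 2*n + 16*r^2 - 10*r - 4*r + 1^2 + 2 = n^2 + n*(10*r - 4) + 16*r^2 - 14*r + 3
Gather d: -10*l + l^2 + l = l^2 - 9*l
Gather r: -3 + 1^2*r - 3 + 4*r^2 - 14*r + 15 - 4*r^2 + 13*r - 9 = 0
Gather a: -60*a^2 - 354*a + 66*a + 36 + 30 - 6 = -60*a^2 - 288*a + 60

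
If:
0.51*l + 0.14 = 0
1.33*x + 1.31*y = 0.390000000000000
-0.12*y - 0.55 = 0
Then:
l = -0.27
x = 4.81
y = -4.58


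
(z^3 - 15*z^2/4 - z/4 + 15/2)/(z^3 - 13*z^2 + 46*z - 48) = (z + 5/4)/(z - 8)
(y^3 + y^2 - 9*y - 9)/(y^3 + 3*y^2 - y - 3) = (y - 3)/(y - 1)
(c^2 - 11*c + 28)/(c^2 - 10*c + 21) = (c - 4)/(c - 3)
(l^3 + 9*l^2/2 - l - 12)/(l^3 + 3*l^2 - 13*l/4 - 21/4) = 2*(l^2 + 6*l + 8)/(2*l^2 + 9*l + 7)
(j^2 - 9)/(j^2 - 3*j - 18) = (j - 3)/(j - 6)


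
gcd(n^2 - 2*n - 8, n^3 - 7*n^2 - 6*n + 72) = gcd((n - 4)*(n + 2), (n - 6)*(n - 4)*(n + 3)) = n - 4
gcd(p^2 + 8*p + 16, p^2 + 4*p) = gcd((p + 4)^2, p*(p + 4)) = p + 4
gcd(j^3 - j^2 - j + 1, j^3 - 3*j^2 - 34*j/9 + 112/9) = 1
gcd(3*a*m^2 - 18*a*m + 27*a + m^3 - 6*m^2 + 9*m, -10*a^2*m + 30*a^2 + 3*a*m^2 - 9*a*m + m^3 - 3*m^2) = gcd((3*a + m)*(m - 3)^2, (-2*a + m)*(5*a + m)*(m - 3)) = m - 3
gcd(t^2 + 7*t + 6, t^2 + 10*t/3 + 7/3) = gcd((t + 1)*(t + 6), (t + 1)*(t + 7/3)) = t + 1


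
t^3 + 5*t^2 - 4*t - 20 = (t - 2)*(t + 2)*(t + 5)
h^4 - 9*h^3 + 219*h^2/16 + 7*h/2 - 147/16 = (h - 7)*(h - 7/4)*(h - 1)*(h + 3/4)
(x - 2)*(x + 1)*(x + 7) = x^3 + 6*x^2 - 9*x - 14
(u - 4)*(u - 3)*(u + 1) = u^3 - 6*u^2 + 5*u + 12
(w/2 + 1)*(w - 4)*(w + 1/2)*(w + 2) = w^4/2 + w^3/4 - 6*w^2 - 11*w - 4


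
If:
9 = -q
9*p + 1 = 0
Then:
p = -1/9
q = -9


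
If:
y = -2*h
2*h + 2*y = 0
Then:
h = 0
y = 0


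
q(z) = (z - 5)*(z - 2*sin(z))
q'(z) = z + (1 - 2*cos(z))*(z - 5) - 2*sin(z)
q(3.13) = -5.81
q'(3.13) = -2.50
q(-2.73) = 14.92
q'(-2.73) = -23.83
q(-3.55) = 37.14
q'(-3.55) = -28.59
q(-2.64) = 12.82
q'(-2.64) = -22.72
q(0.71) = 2.55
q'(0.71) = 1.62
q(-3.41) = 33.14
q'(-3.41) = -28.57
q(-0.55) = -2.75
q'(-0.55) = 4.41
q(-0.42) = -2.14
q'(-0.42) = 4.87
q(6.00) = 6.56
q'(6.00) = 5.64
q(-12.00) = 222.24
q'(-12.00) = -1.38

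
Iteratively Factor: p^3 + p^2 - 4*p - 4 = (p - 2)*(p^2 + 3*p + 2) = (p - 2)*(p + 1)*(p + 2)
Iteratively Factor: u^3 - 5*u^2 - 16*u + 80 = (u - 4)*(u^2 - u - 20) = (u - 5)*(u - 4)*(u + 4)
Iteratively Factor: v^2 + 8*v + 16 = (v + 4)*(v + 4)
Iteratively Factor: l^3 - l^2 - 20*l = (l + 4)*(l^2 - 5*l) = l*(l + 4)*(l - 5)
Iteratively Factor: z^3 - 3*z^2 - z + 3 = (z - 1)*(z^2 - 2*z - 3) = (z - 3)*(z - 1)*(z + 1)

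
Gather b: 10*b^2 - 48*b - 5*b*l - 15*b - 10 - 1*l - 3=10*b^2 + b*(-5*l - 63) - l - 13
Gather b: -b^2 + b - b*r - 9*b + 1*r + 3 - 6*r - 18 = -b^2 + b*(-r - 8) - 5*r - 15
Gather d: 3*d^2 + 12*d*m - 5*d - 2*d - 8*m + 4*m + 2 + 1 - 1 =3*d^2 + d*(12*m - 7) - 4*m + 2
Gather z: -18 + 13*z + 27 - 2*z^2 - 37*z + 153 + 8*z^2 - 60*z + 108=6*z^2 - 84*z + 270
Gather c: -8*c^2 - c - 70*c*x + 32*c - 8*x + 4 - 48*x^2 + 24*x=-8*c^2 + c*(31 - 70*x) - 48*x^2 + 16*x + 4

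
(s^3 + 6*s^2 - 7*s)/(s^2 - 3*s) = (s^2 + 6*s - 7)/(s - 3)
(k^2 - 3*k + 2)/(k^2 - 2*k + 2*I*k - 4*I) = (k - 1)/(k + 2*I)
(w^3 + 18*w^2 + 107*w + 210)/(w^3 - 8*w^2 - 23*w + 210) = (w^2 + 13*w + 42)/(w^2 - 13*w + 42)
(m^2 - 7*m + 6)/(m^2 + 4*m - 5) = (m - 6)/(m + 5)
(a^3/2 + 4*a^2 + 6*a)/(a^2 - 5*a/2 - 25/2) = a*(a^2 + 8*a + 12)/(2*a^2 - 5*a - 25)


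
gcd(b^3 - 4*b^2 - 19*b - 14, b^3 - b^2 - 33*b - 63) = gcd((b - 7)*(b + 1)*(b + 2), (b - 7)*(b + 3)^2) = b - 7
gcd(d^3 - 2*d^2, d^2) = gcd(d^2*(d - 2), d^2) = d^2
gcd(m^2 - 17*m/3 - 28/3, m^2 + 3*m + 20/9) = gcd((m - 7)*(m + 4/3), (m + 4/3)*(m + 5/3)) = m + 4/3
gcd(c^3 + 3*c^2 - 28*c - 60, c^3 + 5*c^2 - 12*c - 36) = c^2 + 8*c + 12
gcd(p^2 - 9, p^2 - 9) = p^2 - 9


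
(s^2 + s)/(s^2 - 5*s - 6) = s/(s - 6)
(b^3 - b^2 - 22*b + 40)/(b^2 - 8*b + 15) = (b^3 - b^2 - 22*b + 40)/(b^2 - 8*b + 15)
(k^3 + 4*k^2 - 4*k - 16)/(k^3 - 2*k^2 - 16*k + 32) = (k + 2)/(k - 4)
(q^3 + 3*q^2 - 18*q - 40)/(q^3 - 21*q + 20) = (q + 2)/(q - 1)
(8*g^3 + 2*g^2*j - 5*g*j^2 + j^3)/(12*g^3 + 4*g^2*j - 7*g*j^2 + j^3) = (4*g - j)/(6*g - j)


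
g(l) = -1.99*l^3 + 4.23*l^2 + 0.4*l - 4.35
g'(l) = -5.97*l^2 + 8.46*l + 0.4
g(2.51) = -8.16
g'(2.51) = -15.98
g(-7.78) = 1185.69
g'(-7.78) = -426.77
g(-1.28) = 6.24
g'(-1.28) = -20.21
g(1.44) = -0.94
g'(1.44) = 0.20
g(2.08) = -3.13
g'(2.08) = -7.83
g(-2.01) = 28.10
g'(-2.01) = -40.72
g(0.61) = -2.98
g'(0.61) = 3.34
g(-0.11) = -4.34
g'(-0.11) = -0.60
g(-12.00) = 4038.69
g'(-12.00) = -960.80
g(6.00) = -279.51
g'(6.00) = -163.76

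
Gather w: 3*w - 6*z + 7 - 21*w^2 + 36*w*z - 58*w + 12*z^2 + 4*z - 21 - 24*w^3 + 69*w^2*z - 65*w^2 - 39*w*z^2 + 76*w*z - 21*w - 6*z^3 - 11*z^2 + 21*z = -24*w^3 + w^2*(69*z - 86) + w*(-39*z^2 + 112*z - 76) - 6*z^3 + z^2 + 19*z - 14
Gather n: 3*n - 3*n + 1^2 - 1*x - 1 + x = 0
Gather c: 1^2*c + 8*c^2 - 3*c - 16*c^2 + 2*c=-8*c^2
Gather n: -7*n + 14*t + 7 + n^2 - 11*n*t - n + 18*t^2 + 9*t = n^2 + n*(-11*t - 8) + 18*t^2 + 23*t + 7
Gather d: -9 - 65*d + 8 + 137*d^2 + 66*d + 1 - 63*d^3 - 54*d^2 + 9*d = -63*d^3 + 83*d^2 + 10*d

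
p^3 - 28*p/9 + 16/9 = (p - 4/3)*(p - 2/3)*(p + 2)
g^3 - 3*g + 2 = (g - 1)^2*(g + 2)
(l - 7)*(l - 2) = l^2 - 9*l + 14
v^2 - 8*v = v*(v - 8)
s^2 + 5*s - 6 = (s - 1)*(s + 6)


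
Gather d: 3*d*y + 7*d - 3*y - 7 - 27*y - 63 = d*(3*y + 7) - 30*y - 70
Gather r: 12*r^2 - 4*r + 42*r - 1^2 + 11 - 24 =12*r^2 + 38*r - 14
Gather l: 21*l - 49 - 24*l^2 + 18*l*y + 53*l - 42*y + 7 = -24*l^2 + l*(18*y + 74) - 42*y - 42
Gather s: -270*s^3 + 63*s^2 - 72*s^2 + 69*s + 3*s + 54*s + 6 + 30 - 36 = -270*s^3 - 9*s^2 + 126*s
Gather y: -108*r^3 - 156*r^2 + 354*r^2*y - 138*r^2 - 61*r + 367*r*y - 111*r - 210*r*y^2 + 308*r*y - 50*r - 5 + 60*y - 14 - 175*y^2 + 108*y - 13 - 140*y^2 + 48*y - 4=-108*r^3 - 294*r^2 - 222*r + y^2*(-210*r - 315) + y*(354*r^2 + 675*r + 216) - 36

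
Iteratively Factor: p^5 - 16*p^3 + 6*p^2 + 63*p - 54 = (p - 3)*(p^4 + 3*p^3 - 7*p^2 - 15*p + 18) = (p - 3)*(p + 3)*(p^3 - 7*p + 6) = (p - 3)*(p - 1)*(p + 3)*(p^2 + p - 6) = (p - 3)*(p - 1)*(p + 3)^2*(p - 2)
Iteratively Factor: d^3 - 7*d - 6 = (d - 3)*(d^2 + 3*d + 2) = (d - 3)*(d + 2)*(d + 1)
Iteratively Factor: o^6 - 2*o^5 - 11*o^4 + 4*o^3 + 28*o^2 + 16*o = (o - 4)*(o^5 + 2*o^4 - 3*o^3 - 8*o^2 - 4*o) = (o - 4)*(o + 2)*(o^4 - 3*o^2 - 2*o) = (o - 4)*(o - 2)*(o + 2)*(o^3 + 2*o^2 + o) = o*(o - 4)*(o - 2)*(o + 2)*(o^2 + 2*o + 1) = o*(o - 4)*(o - 2)*(o + 1)*(o + 2)*(o + 1)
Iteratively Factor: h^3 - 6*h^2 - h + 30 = (h - 5)*(h^2 - h - 6) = (h - 5)*(h - 3)*(h + 2)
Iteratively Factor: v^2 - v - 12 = (v - 4)*(v + 3)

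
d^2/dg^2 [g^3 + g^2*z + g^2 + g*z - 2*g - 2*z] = 6*g + 2*z + 2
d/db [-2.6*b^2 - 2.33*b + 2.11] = -5.2*b - 2.33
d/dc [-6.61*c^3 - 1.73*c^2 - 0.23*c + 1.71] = -19.83*c^2 - 3.46*c - 0.23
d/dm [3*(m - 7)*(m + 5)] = 6*m - 6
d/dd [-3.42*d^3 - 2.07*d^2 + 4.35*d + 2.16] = -10.26*d^2 - 4.14*d + 4.35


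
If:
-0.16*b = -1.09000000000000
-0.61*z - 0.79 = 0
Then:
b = 6.81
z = -1.30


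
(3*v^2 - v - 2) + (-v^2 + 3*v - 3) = 2*v^2 + 2*v - 5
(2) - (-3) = 5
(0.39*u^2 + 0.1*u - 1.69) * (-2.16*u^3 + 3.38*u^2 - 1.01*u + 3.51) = -0.8424*u^5 + 1.1022*u^4 + 3.5945*u^3 - 4.4443*u^2 + 2.0579*u - 5.9319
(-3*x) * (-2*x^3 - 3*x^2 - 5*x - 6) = 6*x^4 + 9*x^3 + 15*x^2 + 18*x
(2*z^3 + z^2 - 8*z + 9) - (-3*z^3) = 5*z^3 + z^2 - 8*z + 9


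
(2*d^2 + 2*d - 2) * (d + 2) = 2*d^3 + 6*d^2 + 2*d - 4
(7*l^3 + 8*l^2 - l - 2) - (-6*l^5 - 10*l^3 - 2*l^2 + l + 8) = 6*l^5 + 17*l^3 + 10*l^2 - 2*l - 10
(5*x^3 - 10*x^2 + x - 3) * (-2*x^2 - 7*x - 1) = -10*x^5 - 15*x^4 + 63*x^3 + 9*x^2 + 20*x + 3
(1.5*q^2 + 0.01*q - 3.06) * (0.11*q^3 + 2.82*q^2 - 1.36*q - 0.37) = 0.165*q^5 + 4.2311*q^4 - 2.3484*q^3 - 9.1978*q^2 + 4.1579*q + 1.1322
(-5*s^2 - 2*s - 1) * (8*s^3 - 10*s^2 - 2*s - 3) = -40*s^5 + 34*s^4 + 22*s^3 + 29*s^2 + 8*s + 3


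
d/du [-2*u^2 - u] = -4*u - 1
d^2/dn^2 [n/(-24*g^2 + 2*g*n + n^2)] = 2*(4*n*(g + n)^2 - (2*g + 3*n)*(-24*g^2 + 2*g*n + n^2))/(-24*g^2 + 2*g*n + n^2)^3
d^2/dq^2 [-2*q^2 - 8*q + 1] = -4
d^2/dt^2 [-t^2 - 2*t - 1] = -2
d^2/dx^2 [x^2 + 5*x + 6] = 2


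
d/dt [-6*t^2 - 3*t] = -12*t - 3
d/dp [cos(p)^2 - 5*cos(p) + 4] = (5 - 2*cos(p))*sin(p)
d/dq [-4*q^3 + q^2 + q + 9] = -12*q^2 + 2*q + 1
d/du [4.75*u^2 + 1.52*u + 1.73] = 9.5*u + 1.52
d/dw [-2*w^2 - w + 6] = -4*w - 1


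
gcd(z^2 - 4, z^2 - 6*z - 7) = 1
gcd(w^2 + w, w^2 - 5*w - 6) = w + 1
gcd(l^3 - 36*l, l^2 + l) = l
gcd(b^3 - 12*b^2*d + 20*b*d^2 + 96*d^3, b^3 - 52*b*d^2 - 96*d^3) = b^2 - 6*b*d - 16*d^2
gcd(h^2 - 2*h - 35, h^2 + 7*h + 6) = 1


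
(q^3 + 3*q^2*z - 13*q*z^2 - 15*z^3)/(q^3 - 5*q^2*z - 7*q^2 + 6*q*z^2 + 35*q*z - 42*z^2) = (-q^2 - 6*q*z - 5*z^2)/(-q^2 + 2*q*z + 7*q - 14*z)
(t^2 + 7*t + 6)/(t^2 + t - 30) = (t + 1)/(t - 5)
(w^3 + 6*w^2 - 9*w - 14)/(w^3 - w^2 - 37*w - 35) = (w^2 + 5*w - 14)/(w^2 - 2*w - 35)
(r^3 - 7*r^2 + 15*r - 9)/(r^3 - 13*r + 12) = (r - 3)/(r + 4)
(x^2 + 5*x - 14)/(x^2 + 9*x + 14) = (x - 2)/(x + 2)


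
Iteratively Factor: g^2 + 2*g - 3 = (g + 3)*(g - 1)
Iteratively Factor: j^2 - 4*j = (j)*(j - 4)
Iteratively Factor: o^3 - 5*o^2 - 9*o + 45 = (o - 3)*(o^2 - 2*o - 15) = (o - 3)*(o + 3)*(o - 5)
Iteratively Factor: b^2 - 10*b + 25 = (b - 5)*(b - 5)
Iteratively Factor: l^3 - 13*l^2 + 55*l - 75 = (l - 3)*(l^2 - 10*l + 25) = (l - 5)*(l - 3)*(l - 5)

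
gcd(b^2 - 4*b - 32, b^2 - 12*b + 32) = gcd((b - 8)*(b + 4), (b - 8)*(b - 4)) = b - 8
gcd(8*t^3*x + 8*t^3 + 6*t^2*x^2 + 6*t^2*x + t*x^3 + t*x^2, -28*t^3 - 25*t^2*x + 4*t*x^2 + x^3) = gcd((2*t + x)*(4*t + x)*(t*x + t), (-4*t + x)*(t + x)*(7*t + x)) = 1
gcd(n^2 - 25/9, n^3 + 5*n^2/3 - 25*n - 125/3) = n + 5/3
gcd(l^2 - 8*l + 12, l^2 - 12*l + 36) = l - 6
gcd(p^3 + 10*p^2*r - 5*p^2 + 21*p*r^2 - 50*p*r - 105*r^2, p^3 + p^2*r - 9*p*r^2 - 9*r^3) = p + 3*r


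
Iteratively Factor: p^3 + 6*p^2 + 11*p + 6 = (p + 3)*(p^2 + 3*p + 2) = (p + 2)*(p + 3)*(p + 1)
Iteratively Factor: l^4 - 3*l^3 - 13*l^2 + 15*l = (l - 1)*(l^3 - 2*l^2 - 15*l) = (l - 1)*(l + 3)*(l^2 - 5*l) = l*(l - 1)*(l + 3)*(l - 5)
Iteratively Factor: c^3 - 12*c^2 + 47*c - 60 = (c - 4)*(c^2 - 8*c + 15) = (c - 5)*(c - 4)*(c - 3)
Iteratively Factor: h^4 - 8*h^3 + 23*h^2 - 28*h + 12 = (h - 2)*(h^3 - 6*h^2 + 11*h - 6) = (h - 3)*(h - 2)*(h^2 - 3*h + 2) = (h - 3)*(h - 2)^2*(h - 1)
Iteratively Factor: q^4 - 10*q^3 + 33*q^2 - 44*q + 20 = (q - 5)*(q^3 - 5*q^2 + 8*q - 4) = (q - 5)*(q - 2)*(q^2 - 3*q + 2) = (q - 5)*(q - 2)*(q - 1)*(q - 2)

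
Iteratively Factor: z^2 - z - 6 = (z - 3)*(z + 2)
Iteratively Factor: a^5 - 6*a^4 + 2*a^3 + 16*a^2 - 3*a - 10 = (a + 1)*(a^4 - 7*a^3 + 9*a^2 + 7*a - 10) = (a + 1)^2*(a^3 - 8*a^2 + 17*a - 10) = (a - 2)*(a + 1)^2*(a^2 - 6*a + 5) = (a - 5)*(a - 2)*(a + 1)^2*(a - 1)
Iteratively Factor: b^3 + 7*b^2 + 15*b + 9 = (b + 1)*(b^2 + 6*b + 9) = (b + 1)*(b + 3)*(b + 3)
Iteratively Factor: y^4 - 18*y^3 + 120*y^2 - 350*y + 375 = (y - 5)*(y^3 - 13*y^2 + 55*y - 75) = (y - 5)*(y - 3)*(y^2 - 10*y + 25) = (y - 5)^2*(y - 3)*(y - 5)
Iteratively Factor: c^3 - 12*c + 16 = (c - 2)*(c^2 + 2*c - 8) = (c - 2)*(c + 4)*(c - 2)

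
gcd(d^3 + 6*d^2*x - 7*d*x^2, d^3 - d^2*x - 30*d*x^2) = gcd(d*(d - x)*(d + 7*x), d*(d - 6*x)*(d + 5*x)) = d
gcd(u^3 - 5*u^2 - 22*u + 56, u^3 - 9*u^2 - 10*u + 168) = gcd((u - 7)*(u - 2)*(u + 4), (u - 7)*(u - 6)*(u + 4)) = u^2 - 3*u - 28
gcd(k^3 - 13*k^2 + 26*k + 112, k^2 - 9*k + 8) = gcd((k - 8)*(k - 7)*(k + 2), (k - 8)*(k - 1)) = k - 8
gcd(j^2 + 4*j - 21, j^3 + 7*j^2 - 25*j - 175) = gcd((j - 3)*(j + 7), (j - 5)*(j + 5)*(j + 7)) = j + 7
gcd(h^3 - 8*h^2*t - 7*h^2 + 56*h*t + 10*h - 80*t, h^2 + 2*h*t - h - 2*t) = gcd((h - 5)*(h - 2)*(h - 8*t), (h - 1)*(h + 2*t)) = 1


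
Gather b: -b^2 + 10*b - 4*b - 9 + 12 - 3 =-b^2 + 6*b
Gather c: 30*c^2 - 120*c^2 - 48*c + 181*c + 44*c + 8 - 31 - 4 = -90*c^2 + 177*c - 27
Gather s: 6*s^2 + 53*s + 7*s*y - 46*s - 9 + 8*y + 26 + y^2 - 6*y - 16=6*s^2 + s*(7*y + 7) + y^2 + 2*y + 1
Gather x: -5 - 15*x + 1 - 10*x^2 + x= -10*x^2 - 14*x - 4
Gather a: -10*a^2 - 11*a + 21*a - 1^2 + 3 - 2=-10*a^2 + 10*a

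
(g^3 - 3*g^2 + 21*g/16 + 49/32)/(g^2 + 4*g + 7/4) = (16*g^2 - 56*g + 49)/(8*(2*g + 7))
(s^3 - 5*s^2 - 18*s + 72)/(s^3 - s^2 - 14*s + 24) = (s - 6)/(s - 2)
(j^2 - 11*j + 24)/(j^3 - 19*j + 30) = (j - 8)/(j^2 + 3*j - 10)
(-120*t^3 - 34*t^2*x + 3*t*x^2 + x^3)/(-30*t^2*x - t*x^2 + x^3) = (4*t + x)/x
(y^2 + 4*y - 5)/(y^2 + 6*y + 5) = (y - 1)/(y + 1)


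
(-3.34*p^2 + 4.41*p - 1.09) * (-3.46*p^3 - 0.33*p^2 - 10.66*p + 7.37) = 11.5564*p^5 - 14.1564*p^4 + 37.9205*p^3 - 71.2667*p^2 + 44.1211*p - 8.0333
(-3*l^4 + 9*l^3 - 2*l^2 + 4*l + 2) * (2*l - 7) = -6*l^5 + 39*l^4 - 67*l^3 + 22*l^2 - 24*l - 14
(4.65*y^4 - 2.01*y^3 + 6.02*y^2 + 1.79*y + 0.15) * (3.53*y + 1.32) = 16.4145*y^5 - 0.957299999999998*y^4 + 18.5974*y^3 + 14.2651*y^2 + 2.8923*y + 0.198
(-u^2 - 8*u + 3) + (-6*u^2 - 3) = -7*u^2 - 8*u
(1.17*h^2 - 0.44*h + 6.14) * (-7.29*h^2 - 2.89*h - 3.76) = -8.5293*h^4 - 0.1737*h^3 - 47.8882*h^2 - 16.0902*h - 23.0864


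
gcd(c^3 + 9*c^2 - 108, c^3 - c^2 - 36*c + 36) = c + 6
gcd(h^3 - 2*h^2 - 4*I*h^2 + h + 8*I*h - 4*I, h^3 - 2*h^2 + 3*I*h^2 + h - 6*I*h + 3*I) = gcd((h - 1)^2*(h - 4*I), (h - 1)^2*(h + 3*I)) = h^2 - 2*h + 1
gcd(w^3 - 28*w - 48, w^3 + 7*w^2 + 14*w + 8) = w^2 + 6*w + 8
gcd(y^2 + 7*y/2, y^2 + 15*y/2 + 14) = y + 7/2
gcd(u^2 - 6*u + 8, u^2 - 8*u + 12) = u - 2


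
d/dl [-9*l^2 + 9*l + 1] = 9 - 18*l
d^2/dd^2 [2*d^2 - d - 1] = 4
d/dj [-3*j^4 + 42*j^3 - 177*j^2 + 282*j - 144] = -12*j^3 + 126*j^2 - 354*j + 282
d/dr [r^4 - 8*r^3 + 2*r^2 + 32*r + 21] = 4*r^3 - 24*r^2 + 4*r + 32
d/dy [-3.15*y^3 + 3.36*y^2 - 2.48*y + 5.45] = -9.45*y^2 + 6.72*y - 2.48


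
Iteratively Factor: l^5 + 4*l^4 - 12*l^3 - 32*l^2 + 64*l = (l)*(l^4 + 4*l^3 - 12*l^2 - 32*l + 64) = l*(l - 2)*(l^3 + 6*l^2 - 32) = l*(l - 2)^2*(l^2 + 8*l + 16) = l*(l - 2)^2*(l + 4)*(l + 4)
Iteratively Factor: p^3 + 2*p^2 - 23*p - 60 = (p + 3)*(p^2 - p - 20) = (p + 3)*(p + 4)*(p - 5)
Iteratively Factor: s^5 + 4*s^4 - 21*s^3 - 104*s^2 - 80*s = (s + 1)*(s^4 + 3*s^3 - 24*s^2 - 80*s) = (s - 5)*(s + 1)*(s^3 + 8*s^2 + 16*s) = (s - 5)*(s + 1)*(s + 4)*(s^2 + 4*s) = (s - 5)*(s + 1)*(s + 4)^2*(s)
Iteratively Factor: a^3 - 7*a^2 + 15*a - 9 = (a - 3)*(a^2 - 4*a + 3) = (a - 3)^2*(a - 1)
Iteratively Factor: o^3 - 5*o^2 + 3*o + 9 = (o + 1)*(o^2 - 6*o + 9) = (o - 3)*(o + 1)*(o - 3)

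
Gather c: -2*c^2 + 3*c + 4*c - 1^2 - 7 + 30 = -2*c^2 + 7*c + 22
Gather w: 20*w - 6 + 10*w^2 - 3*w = 10*w^2 + 17*w - 6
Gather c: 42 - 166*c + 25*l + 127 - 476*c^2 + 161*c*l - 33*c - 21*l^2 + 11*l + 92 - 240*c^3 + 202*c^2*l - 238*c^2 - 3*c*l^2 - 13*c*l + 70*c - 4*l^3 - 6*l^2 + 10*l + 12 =-240*c^3 + c^2*(202*l - 714) + c*(-3*l^2 + 148*l - 129) - 4*l^3 - 27*l^2 + 46*l + 273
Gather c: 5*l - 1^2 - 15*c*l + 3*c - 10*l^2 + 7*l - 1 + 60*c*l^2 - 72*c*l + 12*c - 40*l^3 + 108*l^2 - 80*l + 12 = c*(60*l^2 - 87*l + 15) - 40*l^3 + 98*l^2 - 68*l + 10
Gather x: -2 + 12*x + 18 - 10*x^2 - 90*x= -10*x^2 - 78*x + 16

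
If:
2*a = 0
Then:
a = 0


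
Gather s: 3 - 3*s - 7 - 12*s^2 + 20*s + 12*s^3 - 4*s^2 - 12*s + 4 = 12*s^3 - 16*s^2 + 5*s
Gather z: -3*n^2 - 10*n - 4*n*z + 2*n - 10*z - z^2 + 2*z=-3*n^2 - 8*n - z^2 + z*(-4*n - 8)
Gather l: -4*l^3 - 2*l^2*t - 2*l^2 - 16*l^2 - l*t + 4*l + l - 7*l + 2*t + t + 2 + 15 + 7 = -4*l^3 + l^2*(-2*t - 18) + l*(-t - 2) + 3*t + 24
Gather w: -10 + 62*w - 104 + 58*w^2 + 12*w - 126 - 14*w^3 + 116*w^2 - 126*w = -14*w^3 + 174*w^2 - 52*w - 240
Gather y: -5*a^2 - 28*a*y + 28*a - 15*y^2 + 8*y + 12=-5*a^2 + 28*a - 15*y^2 + y*(8 - 28*a) + 12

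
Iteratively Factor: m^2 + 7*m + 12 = (m + 4)*(m + 3)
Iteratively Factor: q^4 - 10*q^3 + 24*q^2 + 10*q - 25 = (q + 1)*(q^3 - 11*q^2 + 35*q - 25) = (q - 5)*(q + 1)*(q^2 - 6*q + 5) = (q - 5)*(q - 1)*(q + 1)*(q - 5)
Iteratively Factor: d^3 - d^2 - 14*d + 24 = (d + 4)*(d^2 - 5*d + 6) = (d - 2)*(d + 4)*(d - 3)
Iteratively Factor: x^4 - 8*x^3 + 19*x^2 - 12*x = (x - 3)*(x^3 - 5*x^2 + 4*x) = (x - 3)*(x - 1)*(x^2 - 4*x) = x*(x - 3)*(x - 1)*(x - 4)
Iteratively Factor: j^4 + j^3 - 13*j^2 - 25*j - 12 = (j + 1)*(j^3 - 13*j - 12) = (j - 4)*(j + 1)*(j^2 + 4*j + 3) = (j - 4)*(j + 1)^2*(j + 3)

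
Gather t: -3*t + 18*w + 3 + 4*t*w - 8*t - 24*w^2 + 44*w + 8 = t*(4*w - 11) - 24*w^2 + 62*w + 11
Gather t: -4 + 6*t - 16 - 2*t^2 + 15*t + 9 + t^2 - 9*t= -t^2 + 12*t - 11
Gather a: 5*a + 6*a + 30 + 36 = 11*a + 66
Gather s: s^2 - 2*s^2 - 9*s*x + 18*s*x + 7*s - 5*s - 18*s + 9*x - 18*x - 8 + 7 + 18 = -s^2 + s*(9*x - 16) - 9*x + 17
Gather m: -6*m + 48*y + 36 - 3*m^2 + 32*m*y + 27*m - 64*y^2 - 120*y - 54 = -3*m^2 + m*(32*y + 21) - 64*y^2 - 72*y - 18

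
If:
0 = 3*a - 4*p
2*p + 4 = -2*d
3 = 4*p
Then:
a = 1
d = -11/4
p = 3/4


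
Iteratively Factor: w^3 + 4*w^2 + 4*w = (w)*(w^2 + 4*w + 4) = w*(w + 2)*(w + 2)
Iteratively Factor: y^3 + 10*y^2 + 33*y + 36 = (y + 3)*(y^2 + 7*y + 12) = (y + 3)*(y + 4)*(y + 3)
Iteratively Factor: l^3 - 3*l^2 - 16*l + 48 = (l + 4)*(l^2 - 7*l + 12) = (l - 3)*(l + 4)*(l - 4)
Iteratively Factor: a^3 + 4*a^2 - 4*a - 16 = (a + 4)*(a^2 - 4) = (a - 2)*(a + 4)*(a + 2)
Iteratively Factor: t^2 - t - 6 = (t + 2)*(t - 3)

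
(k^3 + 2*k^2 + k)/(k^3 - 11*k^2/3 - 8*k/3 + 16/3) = 3*k*(k^2 + 2*k + 1)/(3*k^3 - 11*k^2 - 8*k + 16)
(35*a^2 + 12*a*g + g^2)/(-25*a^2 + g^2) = (-7*a - g)/(5*a - g)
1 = 1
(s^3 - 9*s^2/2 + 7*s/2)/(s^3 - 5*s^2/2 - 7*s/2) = (s - 1)/(s + 1)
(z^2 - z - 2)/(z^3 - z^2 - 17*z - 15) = (z - 2)/(z^2 - 2*z - 15)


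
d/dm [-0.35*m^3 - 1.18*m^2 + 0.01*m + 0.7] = -1.05*m^2 - 2.36*m + 0.01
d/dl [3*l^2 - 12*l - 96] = 6*l - 12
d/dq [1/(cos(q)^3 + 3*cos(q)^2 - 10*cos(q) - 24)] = (3*cos(q)^2 + 6*cos(q) - 10)*sin(q)/(cos(q)^3 + 3*cos(q)^2 - 10*cos(q) - 24)^2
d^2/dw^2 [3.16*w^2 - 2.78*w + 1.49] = 6.32000000000000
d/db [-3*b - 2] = -3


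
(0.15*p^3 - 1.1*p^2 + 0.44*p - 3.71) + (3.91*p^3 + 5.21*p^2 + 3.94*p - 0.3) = 4.06*p^3 + 4.11*p^2 + 4.38*p - 4.01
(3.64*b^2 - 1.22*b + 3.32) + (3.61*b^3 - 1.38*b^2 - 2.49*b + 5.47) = 3.61*b^3 + 2.26*b^2 - 3.71*b + 8.79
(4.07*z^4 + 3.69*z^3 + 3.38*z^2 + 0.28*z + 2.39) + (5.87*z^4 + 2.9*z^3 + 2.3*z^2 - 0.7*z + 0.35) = 9.94*z^4 + 6.59*z^3 + 5.68*z^2 - 0.42*z + 2.74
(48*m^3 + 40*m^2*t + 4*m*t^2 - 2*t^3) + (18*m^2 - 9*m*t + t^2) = 48*m^3 + 40*m^2*t + 18*m^2 + 4*m*t^2 - 9*m*t - 2*t^3 + t^2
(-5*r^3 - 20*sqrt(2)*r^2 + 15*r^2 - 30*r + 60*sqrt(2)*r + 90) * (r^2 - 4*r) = -5*r^5 - 20*sqrt(2)*r^4 + 35*r^4 - 90*r^3 + 140*sqrt(2)*r^3 - 240*sqrt(2)*r^2 + 210*r^2 - 360*r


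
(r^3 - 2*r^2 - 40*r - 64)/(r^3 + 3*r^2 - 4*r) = (r^2 - 6*r - 16)/(r*(r - 1))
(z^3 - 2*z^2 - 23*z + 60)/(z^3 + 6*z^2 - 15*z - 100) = (z - 3)/(z + 5)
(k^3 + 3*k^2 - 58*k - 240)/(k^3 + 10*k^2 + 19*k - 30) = (k - 8)/(k - 1)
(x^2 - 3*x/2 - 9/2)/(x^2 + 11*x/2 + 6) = (x - 3)/(x + 4)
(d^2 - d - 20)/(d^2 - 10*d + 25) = (d + 4)/(d - 5)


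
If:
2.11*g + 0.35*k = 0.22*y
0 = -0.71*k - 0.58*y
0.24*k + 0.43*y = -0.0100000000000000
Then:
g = -0.01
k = 0.03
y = -0.04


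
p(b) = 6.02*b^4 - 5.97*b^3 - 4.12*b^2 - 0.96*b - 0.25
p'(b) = 24.08*b^3 - 17.91*b^2 - 8.24*b - 0.96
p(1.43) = -2.33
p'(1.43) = 21.05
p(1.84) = 15.85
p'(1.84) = 73.25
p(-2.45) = 282.07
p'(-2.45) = -442.40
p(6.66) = 9890.89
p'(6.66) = 6263.18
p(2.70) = 169.54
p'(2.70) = 320.19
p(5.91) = 5962.05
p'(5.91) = 4295.50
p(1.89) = 19.73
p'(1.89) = 82.06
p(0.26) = -0.86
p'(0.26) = -3.89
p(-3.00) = 614.36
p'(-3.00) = -787.59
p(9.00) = 34802.48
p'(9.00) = 16028.49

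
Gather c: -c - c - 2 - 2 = -2*c - 4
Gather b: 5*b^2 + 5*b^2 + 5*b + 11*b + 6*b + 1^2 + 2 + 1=10*b^2 + 22*b + 4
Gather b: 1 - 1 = 0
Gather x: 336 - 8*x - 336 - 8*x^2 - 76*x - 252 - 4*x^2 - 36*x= -12*x^2 - 120*x - 252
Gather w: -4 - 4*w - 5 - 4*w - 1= -8*w - 10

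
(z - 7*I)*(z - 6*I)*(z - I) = z^3 - 14*I*z^2 - 55*z + 42*I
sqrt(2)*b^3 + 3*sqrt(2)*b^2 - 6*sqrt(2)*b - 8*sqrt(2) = (b - 2)*(b + 4)*(sqrt(2)*b + sqrt(2))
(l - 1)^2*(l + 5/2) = l^3 + l^2/2 - 4*l + 5/2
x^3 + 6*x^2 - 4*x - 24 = (x - 2)*(x + 2)*(x + 6)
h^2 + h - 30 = (h - 5)*(h + 6)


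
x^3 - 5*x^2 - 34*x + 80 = (x - 8)*(x - 2)*(x + 5)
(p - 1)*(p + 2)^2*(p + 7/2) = p^4 + 13*p^3/2 + 21*p^2/2 - 4*p - 14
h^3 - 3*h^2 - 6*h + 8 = (h - 4)*(h - 1)*(h + 2)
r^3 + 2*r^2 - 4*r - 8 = (r - 2)*(r + 2)^2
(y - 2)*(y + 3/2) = y^2 - y/2 - 3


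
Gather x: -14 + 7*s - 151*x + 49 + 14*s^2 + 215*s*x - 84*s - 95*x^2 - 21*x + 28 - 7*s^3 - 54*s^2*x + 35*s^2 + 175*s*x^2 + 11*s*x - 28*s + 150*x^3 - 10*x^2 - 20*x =-7*s^3 + 49*s^2 - 105*s + 150*x^3 + x^2*(175*s - 105) + x*(-54*s^2 + 226*s - 192) + 63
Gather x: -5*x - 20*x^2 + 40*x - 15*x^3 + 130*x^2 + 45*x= -15*x^3 + 110*x^2 + 80*x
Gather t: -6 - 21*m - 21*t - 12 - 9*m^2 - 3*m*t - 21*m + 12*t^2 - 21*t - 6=-9*m^2 - 42*m + 12*t^2 + t*(-3*m - 42) - 24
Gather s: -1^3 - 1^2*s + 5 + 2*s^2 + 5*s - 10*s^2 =-8*s^2 + 4*s + 4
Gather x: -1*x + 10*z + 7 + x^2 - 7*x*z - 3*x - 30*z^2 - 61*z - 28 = x^2 + x*(-7*z - 4) - 30*z^2 - 51*z - 21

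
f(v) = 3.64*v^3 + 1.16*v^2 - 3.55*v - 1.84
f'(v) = 10.92*v^2 + 2.32*v - 3.55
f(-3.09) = -87.19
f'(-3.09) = 93.55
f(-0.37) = -0.55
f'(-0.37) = -2.91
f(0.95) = -1.04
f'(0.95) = 8.51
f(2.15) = 32.07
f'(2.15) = 51.92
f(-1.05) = -1.05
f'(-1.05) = 6.05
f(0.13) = -2.27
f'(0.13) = -3.06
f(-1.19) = -2.11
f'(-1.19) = 9.15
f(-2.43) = -38.59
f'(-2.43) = 55.29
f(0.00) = -1.84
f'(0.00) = -3.55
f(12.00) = 6412.52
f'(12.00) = 1596.77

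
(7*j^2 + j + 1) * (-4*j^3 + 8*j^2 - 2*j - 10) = -28*j^5 + 52*j^4 - 10*j^3 - 64*j^2 - 12*j - 10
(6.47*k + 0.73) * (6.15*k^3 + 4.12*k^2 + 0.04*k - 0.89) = 39.7905*k^4 + 31.1459*k^3 + 3.2664*k^2 - 5.7291*k - 0.6497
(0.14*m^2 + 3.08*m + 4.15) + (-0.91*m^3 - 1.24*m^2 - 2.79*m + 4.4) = -0.91*m^3 - 1.1*m^2 + 0.29*m + 8.55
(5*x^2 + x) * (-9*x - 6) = -45*x^3 - 39*x^2 - 6*x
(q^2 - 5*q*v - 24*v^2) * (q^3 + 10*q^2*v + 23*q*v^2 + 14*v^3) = q^5 + 5*q^4*v - 51*q^3*v^2 - 341*q^2*v^3 - 622*q*v^4 - 336*v^5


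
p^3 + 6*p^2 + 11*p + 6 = (p + 1)*(p + 2)*(p + 3)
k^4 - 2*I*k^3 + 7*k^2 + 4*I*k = k*(k - 4*I)*(k + I)^2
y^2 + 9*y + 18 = (y + 3)*(y + 6)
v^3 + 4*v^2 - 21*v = v*(v - 3)*(v + 7)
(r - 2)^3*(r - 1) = r^4 - 7*r^3 + 18*r^2 - 20*r + 8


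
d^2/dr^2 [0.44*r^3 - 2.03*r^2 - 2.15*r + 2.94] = 2.64*r - 4.06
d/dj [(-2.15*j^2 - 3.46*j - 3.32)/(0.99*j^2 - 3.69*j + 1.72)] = (11.3589*j^2 - 0.8224*j - 18.202)/(0.9801*j^4 - 7.3062*j^3 + 17.0217*j^2 - 12.6936*j + 2.9584)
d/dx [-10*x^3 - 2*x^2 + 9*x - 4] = -30*x^2 - 4*x + 9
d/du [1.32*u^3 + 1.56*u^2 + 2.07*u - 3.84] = 3.96*u^2 + 3.12*u + 2.07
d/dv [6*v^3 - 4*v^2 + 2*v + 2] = 18*v^2 - 8*v + 2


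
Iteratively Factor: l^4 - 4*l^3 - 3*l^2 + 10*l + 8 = (l - 4)*(l^3 - 3*l - 2) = (l - 4)*(l + 1)*(l^2 - l - 2) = (l - 4)*(l + 1)^2*(l - 2)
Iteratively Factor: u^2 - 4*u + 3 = (u - 1)*(u - 3)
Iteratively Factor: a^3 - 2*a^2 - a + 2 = (a + 1)*(a^2 - 3*a + 2) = (a - 1)*(a + 1)*(a - 2)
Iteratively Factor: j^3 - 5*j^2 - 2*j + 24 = (j - 3)*(j^2 - 2*j - 8) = (j - 3)*(j + 2)*(j - 4)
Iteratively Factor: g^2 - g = (g)*(g - 1)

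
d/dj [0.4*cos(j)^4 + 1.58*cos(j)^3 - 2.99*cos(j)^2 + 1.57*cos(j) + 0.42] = (-1.6*cos(j)^3 - 4.74*cos(j)^2 + 5.98*cos(j) - 1.57)*sin(j)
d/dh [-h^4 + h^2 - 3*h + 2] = -4*h^3 + 2*h - 3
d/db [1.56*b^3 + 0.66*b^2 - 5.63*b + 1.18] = 4.68*b^2 + 1.32*b - 5.63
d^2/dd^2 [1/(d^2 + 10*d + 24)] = 2*(-d^2 - 10*d + 4*(d + 5)^2 - 24)/(d^2 + 10*d + 24)^3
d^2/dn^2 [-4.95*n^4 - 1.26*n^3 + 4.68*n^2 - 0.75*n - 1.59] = -59.4*n^2 - 7.56*n + 9.36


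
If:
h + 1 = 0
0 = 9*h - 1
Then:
No Solution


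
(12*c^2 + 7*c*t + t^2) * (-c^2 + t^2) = -12*c^4 - 7*c^3*t + 11*c^2*t^2 + 7*c*t^3 + t^4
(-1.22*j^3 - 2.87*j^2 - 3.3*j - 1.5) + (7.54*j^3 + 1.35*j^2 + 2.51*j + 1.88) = 6.32*j^3 - 1.52*j^2 - 0.79*j + 0.38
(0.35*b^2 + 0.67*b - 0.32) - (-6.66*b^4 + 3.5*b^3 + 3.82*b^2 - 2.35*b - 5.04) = 6.66*b^4 - 3.5*b^3 - 3.47*b^2 + 3.02*b + 4.72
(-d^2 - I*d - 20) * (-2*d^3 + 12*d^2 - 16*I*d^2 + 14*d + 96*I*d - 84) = 2*d^5 - 12*d^4 + 18*I*d^4 + 10*d^3 - 108*I*d^3 - 60*d^2 + 306*I*d^2 - 280*d - 1836*I*d + 1680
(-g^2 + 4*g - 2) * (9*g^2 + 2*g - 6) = -9*g^4 + 34*g^3 - 4*g^2 - 28*g + 12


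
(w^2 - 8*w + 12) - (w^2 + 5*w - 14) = 26 - 13*w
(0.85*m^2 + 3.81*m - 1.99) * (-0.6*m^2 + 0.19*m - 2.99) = -0.51*m^4 - 2.1245*m^3 - 0.6236*m^2 - 11.77*m + 5.9501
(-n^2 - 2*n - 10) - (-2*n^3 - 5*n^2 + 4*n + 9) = 2*n^3 + 4*n^2 - 6*n - 19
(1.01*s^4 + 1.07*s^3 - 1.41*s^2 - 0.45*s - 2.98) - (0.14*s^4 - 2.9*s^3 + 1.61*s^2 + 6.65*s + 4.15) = 0.87*s^4 + 3.97*s^3 - 3.02*s^2 - 7.1*s - 7.13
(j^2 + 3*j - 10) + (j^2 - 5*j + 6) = 2*j^2 - 2*j - 4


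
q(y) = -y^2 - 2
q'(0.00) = 0.00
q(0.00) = -2.00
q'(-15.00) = 30.00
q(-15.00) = -227.00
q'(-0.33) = 0.66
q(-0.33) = -2.11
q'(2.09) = -4.18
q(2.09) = -6.37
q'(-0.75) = 1.50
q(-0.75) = -2.56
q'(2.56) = -5.12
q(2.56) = -8.55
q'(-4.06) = 8.12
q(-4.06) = -18.48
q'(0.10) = -0.20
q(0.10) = -2.01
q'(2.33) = -4.66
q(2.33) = -7.43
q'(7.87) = -15.74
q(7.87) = -63.94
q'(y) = -2*y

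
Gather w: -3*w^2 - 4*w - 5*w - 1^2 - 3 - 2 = -3*w^2 - 9*w - 6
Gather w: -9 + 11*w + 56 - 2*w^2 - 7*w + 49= -2*w^2 + 4*w + 96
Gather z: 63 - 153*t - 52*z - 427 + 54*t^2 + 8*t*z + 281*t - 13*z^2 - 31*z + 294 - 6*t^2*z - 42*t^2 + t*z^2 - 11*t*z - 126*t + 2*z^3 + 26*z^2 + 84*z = 12*t^2 + 2*t + 2*z^3 + z^2*(t + 13) + z*(-6*t^2 - 3*t + 1) - 70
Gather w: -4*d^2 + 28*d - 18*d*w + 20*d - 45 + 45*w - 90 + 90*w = -4*d^2 + 48*d + w*(135 - 18*d) - 135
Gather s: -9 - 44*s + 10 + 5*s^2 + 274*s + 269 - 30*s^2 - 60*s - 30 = -25*s^2 + 170*s + 240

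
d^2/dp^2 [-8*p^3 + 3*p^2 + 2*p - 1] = 6 - 48*p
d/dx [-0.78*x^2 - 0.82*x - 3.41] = -1.56*x - 0.82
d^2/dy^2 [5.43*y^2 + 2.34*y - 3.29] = 10.8600000000000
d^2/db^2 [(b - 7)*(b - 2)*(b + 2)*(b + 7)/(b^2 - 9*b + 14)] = 2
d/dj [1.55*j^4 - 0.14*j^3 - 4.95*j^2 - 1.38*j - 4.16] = 6.2*j^3 - 0.42*j^2 - 9.9*j - 1.38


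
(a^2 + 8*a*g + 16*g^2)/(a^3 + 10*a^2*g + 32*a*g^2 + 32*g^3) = 1/(a + 2*g)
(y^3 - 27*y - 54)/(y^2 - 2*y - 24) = (y^2 + 6*y + 9)/(y + 4)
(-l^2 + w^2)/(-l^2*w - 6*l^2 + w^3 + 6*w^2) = 1/(w + 6)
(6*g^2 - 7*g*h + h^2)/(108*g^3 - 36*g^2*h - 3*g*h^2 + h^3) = (g - h)/(18*g^2 - 3*g*h - h^2)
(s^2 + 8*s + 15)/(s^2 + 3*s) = (s + 5)/s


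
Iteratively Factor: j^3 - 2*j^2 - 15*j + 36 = (j - 3)*(j^2 + j - 12) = (j - 3)*(j + 4)*(j - 3)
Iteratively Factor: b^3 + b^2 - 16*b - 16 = (b + 1)*(b^2 - 16) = (b + 1)*(b + 4)*(b - 4)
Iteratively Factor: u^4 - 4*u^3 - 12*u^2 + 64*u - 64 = (u - 4)*(u^3 - 12*u + 16) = (u - 4)*(u + 4)*(u^2 - 4*u + 4) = (u - 4)*(u - 2)*(u + 4)*(u - 2)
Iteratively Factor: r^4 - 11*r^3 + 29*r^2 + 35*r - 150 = (r - 5)*(r^3 - 6*r^2 - r + 30) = (r - 5)*(r + 2)*(r^2 - 8*r + 15) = (r - 5)^2*(r + 2)*(r - 3)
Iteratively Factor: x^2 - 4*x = (x)*(x - 4)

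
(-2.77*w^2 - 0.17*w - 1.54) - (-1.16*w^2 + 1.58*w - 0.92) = -1.61*w^2 - 1.75*w - 0.62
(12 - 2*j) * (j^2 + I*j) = -2*j^3 + 12*j^2 - 2*I*j^2 + 12*I*j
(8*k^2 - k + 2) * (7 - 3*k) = -24*k^3 + 59*k^2 - 13*k + 14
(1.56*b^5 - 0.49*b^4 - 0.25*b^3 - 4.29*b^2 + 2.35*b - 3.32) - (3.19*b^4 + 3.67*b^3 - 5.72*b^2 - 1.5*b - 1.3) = 1.56*b^5 - 3.68*b^4 - 3.92*b^3 + 1.43*b^2 + 3.85*b - 2.02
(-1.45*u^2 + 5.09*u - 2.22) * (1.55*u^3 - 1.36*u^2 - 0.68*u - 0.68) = -2.2475*u^5 + 9.8615*u^4 - 9.3774*u^3 + 0.544*u^2 - 1.9516*u + 1.5096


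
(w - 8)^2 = w^2 - 16*w + 64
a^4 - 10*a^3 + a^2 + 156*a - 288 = (a - 8)*(a - 3)^2*(a + 4)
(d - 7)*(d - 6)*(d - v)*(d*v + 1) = d^4*v - d^3*v^2 - 13*d^3*v + d^3 + 13*d^2*v^2 + 41*d^2*v - 13*d^2 - 42*d*v^2 + 13*d*v + 42*d - 42*v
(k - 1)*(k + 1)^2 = k^3 + k^2 - k - 1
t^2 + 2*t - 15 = (t - 3)*(t + 5)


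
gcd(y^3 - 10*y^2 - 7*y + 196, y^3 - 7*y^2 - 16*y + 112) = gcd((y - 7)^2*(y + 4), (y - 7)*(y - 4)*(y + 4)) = y^2 - 3*y - 28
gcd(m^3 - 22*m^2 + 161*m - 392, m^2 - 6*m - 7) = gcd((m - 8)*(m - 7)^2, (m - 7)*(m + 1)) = m - 7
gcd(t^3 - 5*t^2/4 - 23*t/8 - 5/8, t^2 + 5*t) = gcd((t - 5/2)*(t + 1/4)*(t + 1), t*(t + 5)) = 1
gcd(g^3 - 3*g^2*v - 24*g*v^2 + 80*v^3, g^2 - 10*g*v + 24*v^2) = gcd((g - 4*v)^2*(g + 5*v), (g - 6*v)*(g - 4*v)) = -g + 4*v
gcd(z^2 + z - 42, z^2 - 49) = z + 7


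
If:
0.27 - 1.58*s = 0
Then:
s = 0.17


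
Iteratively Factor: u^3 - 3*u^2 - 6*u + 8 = (u - 1)*(u^2 - 2*u - 8) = (u - 4)*(u - 1)*(u + 2)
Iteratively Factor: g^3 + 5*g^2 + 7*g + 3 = (g + 1)*(g^2 + 4*g + 3) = (g + 1)*(g + 3)*(g + 1)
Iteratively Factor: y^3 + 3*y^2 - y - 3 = (y + 3)*(y^2 - 1) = (y + 1)*(y + 3)*(y - 1)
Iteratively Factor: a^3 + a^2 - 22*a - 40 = (a - 5)*(a^2 + 6*a + 8) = (a - 5)*(a + 4)*(a + 2)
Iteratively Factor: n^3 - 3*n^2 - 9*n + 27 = (n - 3)*(n^2 - 9) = (n - 3)*(n + 3)*(n - 3)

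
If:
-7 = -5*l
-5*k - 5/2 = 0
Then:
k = -1/2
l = 7/5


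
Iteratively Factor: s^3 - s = (s + 1)*(s^2 - s) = (s - 1)*(s + 1)*(s)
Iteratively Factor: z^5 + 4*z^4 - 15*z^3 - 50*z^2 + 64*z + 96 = (z - 2)*(z^4 + 6*z^3 - 3*z^2 - 56*z - 48) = (z - 3)*(z - 2)*(z^3 + 9*z^2 + 24*z + 16) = (z - 3)*(z - 2)*(z + 4)*(z^2 + 5*z + 4) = (z - 3)*(z - 2)*(z + 4)^2*(z + 1)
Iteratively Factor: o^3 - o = (o - 1)*(o^2 + o) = (o - 1)*(o + 1)*(o)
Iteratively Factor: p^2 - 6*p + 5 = (p - 5)*(p - 1)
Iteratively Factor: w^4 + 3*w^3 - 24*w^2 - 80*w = (w + 4)*(w^3 - w^2 - 20*w) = w*(w + 4)*(w^2 - w - 20) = w*(w + 4)^2*(w - 5)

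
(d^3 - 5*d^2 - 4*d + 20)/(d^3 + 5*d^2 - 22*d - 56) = (d^2 - 7*d + 10)/(d^2 + 3*d - 28)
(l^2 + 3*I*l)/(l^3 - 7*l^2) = (l + 3*I)/(l*(l - 7))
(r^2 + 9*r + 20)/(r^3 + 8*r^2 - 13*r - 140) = (r + 4)/(r^2 + 3*r - 28)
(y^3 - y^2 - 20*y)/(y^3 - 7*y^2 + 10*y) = (y + 4)/(y - 2)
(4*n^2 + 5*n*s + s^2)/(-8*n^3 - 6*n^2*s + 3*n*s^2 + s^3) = 1/(-2*n + s)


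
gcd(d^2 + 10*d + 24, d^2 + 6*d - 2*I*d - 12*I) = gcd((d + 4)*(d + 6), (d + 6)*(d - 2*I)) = d + 6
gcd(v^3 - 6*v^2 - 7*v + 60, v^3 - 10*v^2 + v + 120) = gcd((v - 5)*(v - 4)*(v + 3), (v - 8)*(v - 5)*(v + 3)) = v^2 - 2*v - 15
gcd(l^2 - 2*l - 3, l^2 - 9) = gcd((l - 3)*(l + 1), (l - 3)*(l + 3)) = l - 3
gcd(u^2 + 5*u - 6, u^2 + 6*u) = u + 6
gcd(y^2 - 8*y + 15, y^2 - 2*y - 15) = y - 5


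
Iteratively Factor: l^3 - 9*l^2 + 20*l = (l - 5)*(l^2 - 4*l) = l*(l - 5)*(l - 4)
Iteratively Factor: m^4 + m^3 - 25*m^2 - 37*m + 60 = (m - 5)*(m^3 + 6*m^2 + 5*m - 12) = (m - 5)*(m - 1)*(m^2 + 7*m + 12) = (m - 5)*(m - 1)*(m + 3)*(m + 4)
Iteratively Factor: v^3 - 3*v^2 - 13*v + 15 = (v + 3)*(v^2 - 6*v + 5) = (v - 5)*(v + 3)*(v - 1)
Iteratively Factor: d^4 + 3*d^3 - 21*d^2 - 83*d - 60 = (d + 3)*(d^3 - 21*d - 20) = (d - 5)*(d + 3)*(d^2 + 5*d + 4) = (d - 5)*(d + 1)*(d + 3)*(d + 4)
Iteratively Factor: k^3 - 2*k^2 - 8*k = (k - 4)*(k^2 + 2*k) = (k - 4)*(k + 2)*(k)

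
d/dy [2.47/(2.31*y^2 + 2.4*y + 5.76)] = (-11.4114*y - 5.928)/(2.31*y^2 + 2.4*y + 5.76)^2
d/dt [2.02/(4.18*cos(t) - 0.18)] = 8.4436*sin(t)/(4.18*cos(t) - 0.18)^2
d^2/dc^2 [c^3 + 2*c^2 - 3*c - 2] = 6*c + 4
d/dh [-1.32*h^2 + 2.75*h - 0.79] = 2.75 - 2.64*h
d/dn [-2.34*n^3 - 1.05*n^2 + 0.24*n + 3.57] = -7.02*n^2 - 2.1*n + 0.24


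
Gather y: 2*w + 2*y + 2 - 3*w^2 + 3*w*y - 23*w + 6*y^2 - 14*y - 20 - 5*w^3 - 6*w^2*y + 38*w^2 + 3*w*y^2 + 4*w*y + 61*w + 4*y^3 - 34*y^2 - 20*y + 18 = -5*w^3 + 35*w^2 + 40*w + 4*y^3 + y^2*(3*w - 28) + y*(-6*w^2 + 7*w - 32)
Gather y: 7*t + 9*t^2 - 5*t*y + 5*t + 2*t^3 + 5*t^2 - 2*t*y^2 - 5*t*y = 2*t^3 + 14*t^2 - 2*t*y^2 - 10*t*y + 12*t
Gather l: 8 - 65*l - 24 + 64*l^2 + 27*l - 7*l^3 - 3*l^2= -7*l^3 + 61*l^2 - 38*l - 16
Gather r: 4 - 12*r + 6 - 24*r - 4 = 6 - 36*r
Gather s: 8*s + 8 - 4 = 8*s + 4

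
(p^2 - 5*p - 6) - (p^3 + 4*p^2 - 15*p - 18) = -p^3 - 3*p^2 + 10*p + 12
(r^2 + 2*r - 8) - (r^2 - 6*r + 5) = 8*r - 13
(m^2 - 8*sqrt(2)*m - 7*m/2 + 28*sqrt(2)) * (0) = 0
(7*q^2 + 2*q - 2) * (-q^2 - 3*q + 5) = -7*q^4 - 23*q^3 + 31*q^2 + 16*q - 10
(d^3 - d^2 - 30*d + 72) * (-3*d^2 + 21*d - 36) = -3*d^5 + 24*d^4 + 33*d^3 - 810*d^2 + 2592*d - 2592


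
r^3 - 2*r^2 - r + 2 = (r - 2)*(r - 1)*(r + 1)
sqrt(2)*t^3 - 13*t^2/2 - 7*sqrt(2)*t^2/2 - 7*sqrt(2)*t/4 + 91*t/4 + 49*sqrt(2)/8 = (t - 7/2)*(t - 7*sqrt(2)/2)*(sqrt(2)*t + 1/2)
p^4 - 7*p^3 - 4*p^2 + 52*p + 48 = (p - 6)*(p - 4)*(p + 1)*(p + 2)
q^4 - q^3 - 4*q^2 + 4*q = q*(q - 2)*(q - 1)*(q + 2)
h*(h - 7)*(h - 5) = h^3 - 12*h^2 + 35*h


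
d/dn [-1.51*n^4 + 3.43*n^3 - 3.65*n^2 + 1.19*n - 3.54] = -6.04*n^3 + 10.29*n^2 - 7.3*n + 1.19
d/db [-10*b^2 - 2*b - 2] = -20*b - 2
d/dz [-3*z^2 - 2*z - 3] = -6*z - 2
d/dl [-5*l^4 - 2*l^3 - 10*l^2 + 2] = 2*l*(-10*l^2 - 3*l - 10)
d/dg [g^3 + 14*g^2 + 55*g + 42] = 3*g^2 + 28*g + 55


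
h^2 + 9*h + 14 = (h + 2)*(h + 7)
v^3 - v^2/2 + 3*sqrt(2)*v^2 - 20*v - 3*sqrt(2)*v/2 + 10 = (v - 1/2)*(v - 2*sqrt(2))*(v + 5*sqrt(2))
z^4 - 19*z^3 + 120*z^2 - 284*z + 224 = (z - 8)*(z - 7)*(z - 2)^2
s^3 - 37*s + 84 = (s - 4)*(s - 3)*(s + 7)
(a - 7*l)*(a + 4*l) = a^2 - 3*a*l - 28*l^2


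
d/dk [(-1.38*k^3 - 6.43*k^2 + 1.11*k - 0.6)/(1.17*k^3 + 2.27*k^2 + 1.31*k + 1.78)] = (4.3905*k^4 - 6.213*k^3 - 16.2062*k^2 - 20.1668*k + 2.7618)/(1.3689*k^6 + 5.3118*k^5 + 8.2183*k^4 + 10.1126*k^3 + 9.7973*k^2 + 4.6636*k + 3.1684)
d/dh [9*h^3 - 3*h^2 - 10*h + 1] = 27*h^2 - 6*h - 10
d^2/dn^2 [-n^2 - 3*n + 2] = -2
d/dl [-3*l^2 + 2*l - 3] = 2 - 6*l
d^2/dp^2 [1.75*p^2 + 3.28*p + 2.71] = 3.50000000000000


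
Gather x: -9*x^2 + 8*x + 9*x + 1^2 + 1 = -9*x^2 + 17*x + 2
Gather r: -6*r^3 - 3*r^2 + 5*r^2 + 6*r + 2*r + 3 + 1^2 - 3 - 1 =-6*r^3 + 2*r^2 + 8*r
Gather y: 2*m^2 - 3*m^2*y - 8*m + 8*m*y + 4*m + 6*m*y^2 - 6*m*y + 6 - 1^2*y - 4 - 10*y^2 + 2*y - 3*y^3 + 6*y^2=2*m^2 - 4*m - 3*y^3 + y^2*(6*m - 4) + y*(-3*m^2 + 2*m + 1) + 2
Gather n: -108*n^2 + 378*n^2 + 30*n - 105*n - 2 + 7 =270*n^2 - 75*n + 5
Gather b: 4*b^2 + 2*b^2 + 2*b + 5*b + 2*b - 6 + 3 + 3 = 6*b^2 + 9*b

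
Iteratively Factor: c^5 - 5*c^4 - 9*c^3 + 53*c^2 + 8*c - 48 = (c + 1)*(c^4 - 6*c^3 - 3*c^2 + 56*c - 48) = (c - 4)*(c + 1)*(c^3 - 2*c^2 - 11*c + 12) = (c - 4)*(c + 1)*(c + 3)*(c^2 - 5*c + 4) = (c - 4)*(c - 1)*(c + 1)*(c + 3)*(c - 4)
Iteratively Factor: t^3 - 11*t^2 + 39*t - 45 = (t - 3)*(t^2 - 8*t + 15) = (t - 3)^2*(t - 5)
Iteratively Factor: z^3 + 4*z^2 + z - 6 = (z + 2)*(z^2 + 2*z - 3) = (z - 1)*(z + 2)*(z + 3)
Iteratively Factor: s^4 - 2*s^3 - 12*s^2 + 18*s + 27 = (s - 3)*(s^3 + s^2 - 9*s - 9) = (s - 3)^2*(s^2 + 4*s + 3) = (s - 3)^2*(s + 1)*(s + 3)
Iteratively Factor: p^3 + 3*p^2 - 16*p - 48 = (p + 4)*(p^2 - p - 12) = (p + 3)*(p + 4)*(p - 4)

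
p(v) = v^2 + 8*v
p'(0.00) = 8.00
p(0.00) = 0.00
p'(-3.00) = 2.00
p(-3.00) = -15.00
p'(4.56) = 17.12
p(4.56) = 57.27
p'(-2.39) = 3.22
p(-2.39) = -13.41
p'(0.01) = 8.02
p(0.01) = 0.08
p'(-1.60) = 4.80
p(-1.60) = -10.24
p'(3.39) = 14.78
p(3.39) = 38.61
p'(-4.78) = -1.56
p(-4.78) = -15.39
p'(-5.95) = -3.90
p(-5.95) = -12.20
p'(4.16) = 16.32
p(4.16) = 50.59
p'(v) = 2*v + 8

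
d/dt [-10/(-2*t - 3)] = -20/(2*t + 3)^2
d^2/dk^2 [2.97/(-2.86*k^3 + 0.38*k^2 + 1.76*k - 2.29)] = ((50.9652*k - 2.2572)*(2.86*k^3 - 0.38*k^2 - 1.76*k + 2.29) - 2.97*(-17.16*k^2 + 1.52*k + 3.52)*(-8.58*k^2 + 0.76*k + 1.76))/(2.86*k^3 - 0.38*k^2 - 1.76*k + 2.29)^3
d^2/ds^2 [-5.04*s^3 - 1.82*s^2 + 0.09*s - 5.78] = -30.24*s - 3.64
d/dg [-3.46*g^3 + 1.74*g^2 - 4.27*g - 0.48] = -10.38*g^2 + 3.48*g - 4.27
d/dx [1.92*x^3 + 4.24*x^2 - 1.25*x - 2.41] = 5.76*x^2 + 8.48*x - 1.25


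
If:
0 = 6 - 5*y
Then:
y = 6/5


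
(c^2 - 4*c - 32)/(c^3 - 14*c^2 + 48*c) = (c + 4)/(c*(c - 6))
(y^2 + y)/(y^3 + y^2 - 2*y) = (y + 1)/(y^2 + y - 2)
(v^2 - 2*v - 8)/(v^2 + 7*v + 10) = (v - 4)/(v + 5)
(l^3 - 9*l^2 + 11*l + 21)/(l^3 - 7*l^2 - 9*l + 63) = (l + 1)/(l + 3)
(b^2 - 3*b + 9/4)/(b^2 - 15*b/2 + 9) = (b - 3/2)/(b - 6)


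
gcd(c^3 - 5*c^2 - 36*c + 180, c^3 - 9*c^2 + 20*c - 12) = c - 6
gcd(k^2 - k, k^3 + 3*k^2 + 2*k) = k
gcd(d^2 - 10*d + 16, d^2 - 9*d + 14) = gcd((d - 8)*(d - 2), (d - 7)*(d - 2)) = d - 2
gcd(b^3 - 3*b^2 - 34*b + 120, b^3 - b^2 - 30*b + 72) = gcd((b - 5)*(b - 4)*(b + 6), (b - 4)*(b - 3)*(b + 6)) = b^2 + 2*b - 24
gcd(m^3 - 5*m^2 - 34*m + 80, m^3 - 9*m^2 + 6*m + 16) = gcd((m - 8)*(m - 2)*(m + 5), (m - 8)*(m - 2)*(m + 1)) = m^2 - 10*m + 16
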